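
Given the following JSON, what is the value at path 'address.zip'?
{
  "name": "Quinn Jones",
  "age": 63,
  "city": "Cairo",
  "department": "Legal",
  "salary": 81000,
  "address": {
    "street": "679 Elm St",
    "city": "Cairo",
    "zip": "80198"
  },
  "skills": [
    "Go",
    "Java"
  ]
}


Query: address.zip
Path: address -> zip
Value: 80198

80198


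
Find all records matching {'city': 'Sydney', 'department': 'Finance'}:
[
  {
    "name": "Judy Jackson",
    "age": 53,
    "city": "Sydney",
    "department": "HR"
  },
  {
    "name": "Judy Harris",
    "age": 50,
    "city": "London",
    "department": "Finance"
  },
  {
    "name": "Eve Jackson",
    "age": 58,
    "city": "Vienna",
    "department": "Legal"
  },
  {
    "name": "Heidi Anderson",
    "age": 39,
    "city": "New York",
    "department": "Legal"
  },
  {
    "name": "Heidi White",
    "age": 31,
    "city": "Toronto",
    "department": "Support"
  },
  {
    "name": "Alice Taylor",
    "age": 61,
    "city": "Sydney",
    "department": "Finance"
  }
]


Search criteria: {'city': 'Sydney', 'department': 'Finance'}

Checking 6 records:
  Judy Jackson: {city: Sydney, department: HR}
  Judy Harris: {city: London, department: Finance}
  Eve Jackson: {city: Vienna, department: Legal}
  Heidi Anderson: {city: New York, department: Legal}
  Heidi White: {city: Toronto, department: Support}
  Alice Taylor: {city: Sydney, department: Finance} <-- MATCH

Matches: ["Alice Taylor"]

["Alice Taylor"]


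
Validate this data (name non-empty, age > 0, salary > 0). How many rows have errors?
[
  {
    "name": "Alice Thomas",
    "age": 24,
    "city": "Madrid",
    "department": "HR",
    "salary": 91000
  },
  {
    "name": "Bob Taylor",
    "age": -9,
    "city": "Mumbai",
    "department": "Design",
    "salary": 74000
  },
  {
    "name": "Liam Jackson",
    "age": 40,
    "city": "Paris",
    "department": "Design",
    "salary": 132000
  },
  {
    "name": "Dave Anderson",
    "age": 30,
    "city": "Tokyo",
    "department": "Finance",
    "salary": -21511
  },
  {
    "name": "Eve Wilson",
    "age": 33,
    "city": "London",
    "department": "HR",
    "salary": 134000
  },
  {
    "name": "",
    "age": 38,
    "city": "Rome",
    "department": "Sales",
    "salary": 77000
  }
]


Validating 6 records:
Rules: name non-empty, age > 0, salary > 0

  Row 1 (Alice Thomas): OK
  Row 2 (Bob Taylor): negative age: -9
  Row 3 (Liam Jackson): OK
  Row 4 (Dave Anderson): negative salary: -21511
  Row 5 (Eve Wilson): OK
  Row 6 (???): empty name

Total errors: 3

3 errors


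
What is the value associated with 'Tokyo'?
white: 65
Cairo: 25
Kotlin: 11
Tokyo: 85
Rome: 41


Looking up key 'Tokyo'
Value: 85

85


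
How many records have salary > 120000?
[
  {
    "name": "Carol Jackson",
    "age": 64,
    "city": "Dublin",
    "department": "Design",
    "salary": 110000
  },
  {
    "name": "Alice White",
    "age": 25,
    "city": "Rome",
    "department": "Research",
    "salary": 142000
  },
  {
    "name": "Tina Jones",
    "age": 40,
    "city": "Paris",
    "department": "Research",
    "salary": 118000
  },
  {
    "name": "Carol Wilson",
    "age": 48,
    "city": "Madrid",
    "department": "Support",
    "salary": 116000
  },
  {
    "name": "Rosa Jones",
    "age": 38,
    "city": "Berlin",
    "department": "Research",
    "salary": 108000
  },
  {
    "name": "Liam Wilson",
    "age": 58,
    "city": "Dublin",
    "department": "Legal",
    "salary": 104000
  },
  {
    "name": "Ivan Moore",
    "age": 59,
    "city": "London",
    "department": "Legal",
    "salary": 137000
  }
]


Data: 7 records
Condition: salary > 120000

Checking each record:
  Carol Jackson: 110000
  Alice White: 142000 MATCH
  Tina Jones: 118000
  Carol Wilson: 116000
  Rosa Jones: 108000
  Liam Wilson: 104000
  Ivan Moore: 137000 MATCH

Count: 2

2


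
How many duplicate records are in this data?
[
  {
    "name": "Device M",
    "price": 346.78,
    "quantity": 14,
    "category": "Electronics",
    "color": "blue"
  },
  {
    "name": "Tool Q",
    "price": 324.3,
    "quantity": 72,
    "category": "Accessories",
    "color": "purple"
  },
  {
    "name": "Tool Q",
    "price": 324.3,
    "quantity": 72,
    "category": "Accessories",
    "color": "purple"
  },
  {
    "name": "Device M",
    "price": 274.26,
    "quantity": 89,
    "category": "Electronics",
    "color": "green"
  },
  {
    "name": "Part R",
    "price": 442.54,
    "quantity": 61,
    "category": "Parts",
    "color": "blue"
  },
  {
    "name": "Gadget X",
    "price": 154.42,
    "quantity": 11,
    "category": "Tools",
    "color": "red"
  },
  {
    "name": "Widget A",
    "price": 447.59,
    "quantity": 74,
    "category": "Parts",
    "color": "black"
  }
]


Checking 7 records for duplicates:

  Row 1: Device M ($346.78, qty 14)
  Row 2: Tool Q ($324.3, qty 72)
  Row 3: Tool Q ($324.3, qty 72) <-- DUPLICATE
  Row 4: Device M ($274.26, qty 89)
  Row 5: Part R ($442.54, qty 61)
  Row 6: Gadget X ($154.42, qty 11)
  Row 7: Widget A ($447.59, qty 74)

Duplicates found: 1
Unique records: 6

1 duplicates, 6 unique


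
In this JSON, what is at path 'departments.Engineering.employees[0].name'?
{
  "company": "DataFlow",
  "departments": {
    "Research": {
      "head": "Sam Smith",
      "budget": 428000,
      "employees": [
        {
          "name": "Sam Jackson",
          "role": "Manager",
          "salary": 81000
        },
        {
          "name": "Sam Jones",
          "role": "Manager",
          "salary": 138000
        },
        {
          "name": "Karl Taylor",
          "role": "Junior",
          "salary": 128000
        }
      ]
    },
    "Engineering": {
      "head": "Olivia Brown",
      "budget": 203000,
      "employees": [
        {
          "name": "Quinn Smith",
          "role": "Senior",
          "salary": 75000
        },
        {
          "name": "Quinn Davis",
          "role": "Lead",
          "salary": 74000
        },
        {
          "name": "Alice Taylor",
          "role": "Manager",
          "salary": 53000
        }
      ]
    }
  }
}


Path: departments.Engineering.employees[0].name

Navigate:
  -> departments
  -> Engineering
  -> employees[0].name = 'Quinn Smith'

Quinn Smith


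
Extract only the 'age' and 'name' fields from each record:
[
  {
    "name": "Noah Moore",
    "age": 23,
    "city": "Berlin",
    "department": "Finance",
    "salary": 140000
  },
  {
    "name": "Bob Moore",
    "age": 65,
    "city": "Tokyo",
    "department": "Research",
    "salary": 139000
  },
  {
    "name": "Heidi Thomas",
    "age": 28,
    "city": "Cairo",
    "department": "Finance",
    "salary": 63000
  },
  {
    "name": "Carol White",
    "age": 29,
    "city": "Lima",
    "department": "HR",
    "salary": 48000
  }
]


Original: 4 records with fields: name, age, city, department, salary
Keep: ['age', 'name']
Drop: ['city', 'department', 'salary']
Result: 4 records, 2 fields each

[
  {
    "age": 23,
    "name": "Noah Moore"
  },
  {
    "age": 65,
    "name": "Bob Moore"
  },
  {
    "age": 28,
    "name": "Heidi Thomas"
  },
  {
    "age": 29,
    "name": "Carol White"
  }
]


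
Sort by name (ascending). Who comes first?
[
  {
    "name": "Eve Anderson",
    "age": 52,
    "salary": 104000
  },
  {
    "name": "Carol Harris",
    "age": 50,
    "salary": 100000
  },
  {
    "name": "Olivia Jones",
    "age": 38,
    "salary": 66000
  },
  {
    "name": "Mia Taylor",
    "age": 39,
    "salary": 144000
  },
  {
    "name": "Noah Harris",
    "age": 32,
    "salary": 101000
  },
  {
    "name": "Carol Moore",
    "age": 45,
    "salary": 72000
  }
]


Sort by: name (ascending)

Sorted order:
  1. Carol Harris (name = Carol Harris)
  2. Carol Moore (name = Carol Moore)
  3. Eve Anderson (name = Eve Anderson)
  4. Mia Taylor (name = Mia Taylor)
  5. Noah Harris (name = Noah Harris)
  6. Olivia Jones (name = Olivia Jones)

First: Carol Harris

Carol Harris


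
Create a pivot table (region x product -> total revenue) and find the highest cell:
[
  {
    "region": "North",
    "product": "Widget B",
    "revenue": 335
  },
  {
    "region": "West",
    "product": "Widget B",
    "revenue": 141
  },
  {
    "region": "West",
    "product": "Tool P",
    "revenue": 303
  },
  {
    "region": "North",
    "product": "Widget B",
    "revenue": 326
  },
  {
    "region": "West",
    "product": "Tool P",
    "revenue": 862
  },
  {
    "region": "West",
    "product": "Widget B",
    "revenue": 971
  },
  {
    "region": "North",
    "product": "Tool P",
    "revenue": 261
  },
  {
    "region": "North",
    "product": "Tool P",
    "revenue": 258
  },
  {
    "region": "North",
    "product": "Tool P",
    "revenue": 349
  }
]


Pivot: region (rows) x product (columns) -> total revenue

     Tool P        Widget B    
North          868           661  
West          1165          1112  

Highest: West / Tool P = $1165

West / Tool P = $1165


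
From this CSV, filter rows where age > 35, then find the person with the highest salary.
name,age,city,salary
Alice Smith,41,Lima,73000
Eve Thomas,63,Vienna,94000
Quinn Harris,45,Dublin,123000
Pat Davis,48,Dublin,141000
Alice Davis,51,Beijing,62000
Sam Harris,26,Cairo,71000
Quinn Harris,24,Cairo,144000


Filter: age > 35
Sort by: salary (descending)

Filtered records (5):
  Pat Davis, age 48, salary $141000
  Quinn Harris, age 45, salary $123000
  Eve Thomas, age 63, salary $94000
  Alice Smith, age 41, salary $73000
  Alice Davis, age 51, salary $62000

Highest salary: Pat Davis ($141000)

Pat Davis


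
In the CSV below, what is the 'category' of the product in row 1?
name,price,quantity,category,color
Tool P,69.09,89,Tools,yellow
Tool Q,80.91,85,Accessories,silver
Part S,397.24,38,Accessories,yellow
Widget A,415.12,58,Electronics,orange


Query: Row 1 ('Tool P'), column 'category'
Value: Tools

Tools


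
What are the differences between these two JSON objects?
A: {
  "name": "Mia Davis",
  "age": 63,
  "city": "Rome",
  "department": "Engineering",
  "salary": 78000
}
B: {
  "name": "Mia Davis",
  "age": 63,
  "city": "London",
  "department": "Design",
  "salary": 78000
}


Comparing each field (in key order):
  name: same
  age: same
  city: DIFFERENT
  department: DIFFERENT
  salary: same
Differences:
  city: Rome -> London
  department: Engineering -> Design

2 field(s) changed

2 changes: city, department


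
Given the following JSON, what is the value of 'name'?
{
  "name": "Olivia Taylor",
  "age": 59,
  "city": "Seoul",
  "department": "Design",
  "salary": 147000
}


Looking up field 'name'
Value: Olivia Taylor

Olivia Taylor


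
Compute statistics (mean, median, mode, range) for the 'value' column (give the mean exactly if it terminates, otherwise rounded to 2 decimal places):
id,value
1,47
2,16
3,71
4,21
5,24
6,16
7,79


Data: [47, 16, 71, 21, 24, 16, 79]
Count: 7
Sum: 274
Mean: 274/7 ≈ 39.14 (rounded to 2 decimal places)
Sorted: [16, 16, 21, 24, 47, 71, 79]
Median: 24.0
Mode: 16 (2 times)
Range: 79 - 16 = 63
Min: 16, Max: 79

mean≈39.14, median=24.0, mode=16, range=63


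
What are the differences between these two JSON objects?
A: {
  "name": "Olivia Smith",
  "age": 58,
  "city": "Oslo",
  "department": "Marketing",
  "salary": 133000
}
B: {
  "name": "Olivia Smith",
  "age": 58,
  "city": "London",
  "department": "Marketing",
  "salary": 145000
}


Comparing each field (in key order):
  name: same
  age: same
  city: DIFFERENT
  department: same
  salary: DIFFERENT
Differences:
  city: Oslo -> London
  salary: 133000 -> 145000

2 field(s) changed

2 changes: city, salary


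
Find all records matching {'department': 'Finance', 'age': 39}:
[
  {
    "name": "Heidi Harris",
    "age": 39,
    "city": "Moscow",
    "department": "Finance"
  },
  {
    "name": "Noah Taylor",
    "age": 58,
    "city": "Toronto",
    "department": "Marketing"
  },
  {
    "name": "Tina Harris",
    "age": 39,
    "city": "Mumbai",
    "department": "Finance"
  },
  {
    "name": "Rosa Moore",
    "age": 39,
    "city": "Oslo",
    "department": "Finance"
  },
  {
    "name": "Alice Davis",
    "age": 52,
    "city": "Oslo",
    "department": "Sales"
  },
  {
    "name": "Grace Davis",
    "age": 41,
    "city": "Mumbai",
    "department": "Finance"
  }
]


Search criteria: {'department': 'Finance', 'age': 39}

Checking 6 records:
  Heidi Harris: {department: Finance, age: 39} <-- MATCH
  Noah Taylor: {department: Marketing, age: 58}
  Tina Harris: {department: Finance, age: 39} <-- MATCH
  Rosa Moore: {department: Finance, age: 39} <-- MATCH
  Alice Davis: {department: Sales, age: 52}
  Grace Davis: {department: Finance, age: 41}

Matches: ["Heidi Harris", "Tina Harris", "Rosa Moore"]

["Heidi Harris", "Tina Harris", "Rosa Moore"]


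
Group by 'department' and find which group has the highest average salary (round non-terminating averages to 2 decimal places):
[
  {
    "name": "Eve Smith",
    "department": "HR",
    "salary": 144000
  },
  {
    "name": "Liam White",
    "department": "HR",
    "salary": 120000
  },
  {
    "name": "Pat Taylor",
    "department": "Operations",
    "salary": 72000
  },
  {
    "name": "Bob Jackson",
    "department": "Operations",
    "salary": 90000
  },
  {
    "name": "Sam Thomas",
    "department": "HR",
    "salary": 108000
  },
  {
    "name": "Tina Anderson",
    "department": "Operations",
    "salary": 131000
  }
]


Group by: department

Groups:
  HR: 3 people, avg salary = 372000/3 = $124000
  Operations: 3 people, avg salary = 293000/3 ≈ $97666.67

Highest average salary: HR ($124000)

HR ($124000)


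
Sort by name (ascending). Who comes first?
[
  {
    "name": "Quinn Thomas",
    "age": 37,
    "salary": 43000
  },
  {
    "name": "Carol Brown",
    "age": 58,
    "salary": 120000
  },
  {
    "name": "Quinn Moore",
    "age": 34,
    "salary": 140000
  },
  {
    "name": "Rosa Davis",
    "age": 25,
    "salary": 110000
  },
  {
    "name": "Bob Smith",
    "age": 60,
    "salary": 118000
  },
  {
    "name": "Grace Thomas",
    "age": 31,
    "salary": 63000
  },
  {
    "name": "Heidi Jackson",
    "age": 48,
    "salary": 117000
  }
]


Sort by: name (ascending)

Sorted order:
  1. Bob Smith (name = Bob Smith)
  2. Carol Brown (name = Carol Brown)
  3. Grace Thomas (name = Grace Thomas)
  4. Heidi Jackson (name = Heidi Jackson)
  5. Quinn Moore (name = Quinn Moore)
  6. Quinn Thomas (name = Quinn Thomas)
  7. Rosa Davis (name = Rosa Davis)

First: Bob Smith

Bob Smith


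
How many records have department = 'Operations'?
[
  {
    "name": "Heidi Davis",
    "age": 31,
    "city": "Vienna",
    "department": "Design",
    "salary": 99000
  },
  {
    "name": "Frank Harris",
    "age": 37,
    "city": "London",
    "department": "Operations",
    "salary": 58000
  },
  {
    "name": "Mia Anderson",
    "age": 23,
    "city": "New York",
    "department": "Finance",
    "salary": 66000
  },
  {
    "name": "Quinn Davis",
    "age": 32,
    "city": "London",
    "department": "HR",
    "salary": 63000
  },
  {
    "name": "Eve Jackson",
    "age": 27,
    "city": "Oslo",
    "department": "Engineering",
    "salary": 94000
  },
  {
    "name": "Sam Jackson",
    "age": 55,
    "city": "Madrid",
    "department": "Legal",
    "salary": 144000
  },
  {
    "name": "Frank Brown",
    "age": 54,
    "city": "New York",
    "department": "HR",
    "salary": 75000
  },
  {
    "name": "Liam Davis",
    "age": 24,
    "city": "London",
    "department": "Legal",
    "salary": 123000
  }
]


Data: 8 records
Condition: department = 'Operations'

Checking each record:
  Heidi Davis: Design
  Frank Harris: Operations MATCH
  Mia Anderson: Finance
  Quinn Davis: HR
  Eve Jackson: Engineering
  Sam Jackson: Legal
  Frank Brown: HR
  Liam Davis: Legal

Count: 1

1


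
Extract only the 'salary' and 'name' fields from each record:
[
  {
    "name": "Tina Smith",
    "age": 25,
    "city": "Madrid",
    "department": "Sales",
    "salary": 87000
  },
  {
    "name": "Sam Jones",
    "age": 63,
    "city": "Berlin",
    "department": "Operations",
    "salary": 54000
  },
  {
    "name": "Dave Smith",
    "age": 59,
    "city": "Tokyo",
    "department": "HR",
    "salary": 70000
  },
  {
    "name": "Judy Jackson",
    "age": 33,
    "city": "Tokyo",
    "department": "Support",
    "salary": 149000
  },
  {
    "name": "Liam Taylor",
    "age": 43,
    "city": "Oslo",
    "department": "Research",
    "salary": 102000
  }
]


Original: 5 records with fields: name, age, city, department, salary
Keep: ['salary', 'name']
Drop: ['age', 'city', 'department']
Result: 5 records, 2 fields each

[
  {
    "salary": 87000,
    "name": "Tina Smith"
  },
  {
    "salary": 54000,
    "name": "Sam Jones"
  },
  {
    "salary": 70000,
    "name": "Dave Smith"
  },
  {
    "salary": 149000,
    "name": "Judy Jackson"
  },
  {
    "salary": 102000,
    "name": "Liam Taylor"
  }
]


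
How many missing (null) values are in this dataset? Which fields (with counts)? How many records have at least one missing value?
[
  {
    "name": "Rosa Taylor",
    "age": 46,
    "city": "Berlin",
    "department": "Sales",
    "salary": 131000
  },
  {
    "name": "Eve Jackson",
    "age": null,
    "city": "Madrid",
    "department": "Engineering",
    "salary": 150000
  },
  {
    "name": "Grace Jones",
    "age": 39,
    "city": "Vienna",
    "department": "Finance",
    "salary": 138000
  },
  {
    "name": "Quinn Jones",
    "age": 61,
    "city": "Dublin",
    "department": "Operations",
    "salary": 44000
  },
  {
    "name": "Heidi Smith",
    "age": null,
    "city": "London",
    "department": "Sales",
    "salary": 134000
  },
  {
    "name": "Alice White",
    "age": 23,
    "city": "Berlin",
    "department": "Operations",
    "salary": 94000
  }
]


Checking for missing (null) values in 6 records:

  Rosa Taylor: complete
  Eve Jackson: age
  Grace Jones: complete
  Quinn Jones: complete
  Heidi Smith: age
  Alice White: complete

Per field:
  name: 0 missing
  age: 2 missing
  city: 0 missing
  department: 0 missing
  salary: 0 missing

Total missing values: 2
Records with any missing: 2

2 missing values (age: 2); 2 incomplete records


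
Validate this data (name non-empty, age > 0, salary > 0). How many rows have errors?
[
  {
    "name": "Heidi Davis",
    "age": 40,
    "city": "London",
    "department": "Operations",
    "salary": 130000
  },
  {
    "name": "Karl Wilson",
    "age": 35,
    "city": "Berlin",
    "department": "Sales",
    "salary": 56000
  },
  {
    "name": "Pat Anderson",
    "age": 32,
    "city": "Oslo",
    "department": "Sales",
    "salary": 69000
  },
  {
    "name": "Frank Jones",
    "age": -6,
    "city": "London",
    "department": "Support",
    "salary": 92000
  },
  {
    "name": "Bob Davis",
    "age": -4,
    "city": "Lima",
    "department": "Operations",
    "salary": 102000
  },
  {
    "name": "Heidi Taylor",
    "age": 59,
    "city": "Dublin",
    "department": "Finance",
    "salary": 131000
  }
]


Validating 6 records:
Rules: name non-empty, age > 0, salary > 0

  Row 1 (Heidi Davis): OK
  Row 2 (Karl Wilson): OK
  Row 3 (Pat Anderson): OK
  Row 4 (Frank Jones): negative age: -6
  Row 5 (Bob Davis): negative age: -4
  Row 6 (Heidi Taylor): OK

Total errors: 2

2 errors


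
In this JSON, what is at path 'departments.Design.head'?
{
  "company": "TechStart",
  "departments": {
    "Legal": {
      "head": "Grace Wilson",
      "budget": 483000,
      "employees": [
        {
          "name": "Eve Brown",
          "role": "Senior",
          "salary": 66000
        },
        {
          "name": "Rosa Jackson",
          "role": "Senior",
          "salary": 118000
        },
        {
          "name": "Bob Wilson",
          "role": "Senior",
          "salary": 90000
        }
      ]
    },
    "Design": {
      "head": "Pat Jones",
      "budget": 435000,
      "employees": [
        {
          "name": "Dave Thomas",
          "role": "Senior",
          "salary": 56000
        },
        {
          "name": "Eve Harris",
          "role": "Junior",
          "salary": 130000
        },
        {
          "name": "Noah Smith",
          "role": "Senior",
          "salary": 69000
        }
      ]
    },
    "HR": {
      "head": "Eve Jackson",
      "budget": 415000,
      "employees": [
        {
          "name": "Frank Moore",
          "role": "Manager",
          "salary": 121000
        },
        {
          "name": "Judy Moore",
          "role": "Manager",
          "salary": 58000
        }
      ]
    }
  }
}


Path: departments.Design.head

Navigate:
  -> departments
  -> Design
  -> head = 'Pat Jones'

Pat Jones


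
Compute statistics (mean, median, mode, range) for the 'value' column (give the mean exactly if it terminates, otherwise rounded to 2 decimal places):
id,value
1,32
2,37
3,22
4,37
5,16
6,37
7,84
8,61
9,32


Data: [32, 37, 22, 37, 16, 37, 84, 61, 32]
Count: 9
Sum: 358
Mean: 358/9 ≈ 39.78 (rounded to 2 decimal places)
Sorted: [16, 22, 32, 32, 37, 37, 37, 61, 84]
Median: 37.0
Mode: 37 (3 times)
Range: 84 - 16 = 68
Min: 16, Max: 84

mean≈39.78, median=37.0, mode=37, range=68


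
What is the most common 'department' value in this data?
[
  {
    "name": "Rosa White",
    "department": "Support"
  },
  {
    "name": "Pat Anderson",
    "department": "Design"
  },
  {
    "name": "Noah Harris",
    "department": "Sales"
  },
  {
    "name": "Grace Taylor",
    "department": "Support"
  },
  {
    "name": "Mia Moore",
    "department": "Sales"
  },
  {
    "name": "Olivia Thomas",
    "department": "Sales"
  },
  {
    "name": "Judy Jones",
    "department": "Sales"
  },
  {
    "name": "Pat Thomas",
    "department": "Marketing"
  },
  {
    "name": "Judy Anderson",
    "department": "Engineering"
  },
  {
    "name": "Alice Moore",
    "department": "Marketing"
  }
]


Counting 'department' values across 10 records:

  Sales: 4 ####
  Support: 2 ##
  Marketing: 2 ##
  Design: 1 #
  Engineering: 1 #

Most common: Sales (4 times)

Sales (4 times)


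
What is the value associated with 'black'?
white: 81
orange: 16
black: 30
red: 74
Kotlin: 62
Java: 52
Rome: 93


Looking up key 'black'
Value: 30

30


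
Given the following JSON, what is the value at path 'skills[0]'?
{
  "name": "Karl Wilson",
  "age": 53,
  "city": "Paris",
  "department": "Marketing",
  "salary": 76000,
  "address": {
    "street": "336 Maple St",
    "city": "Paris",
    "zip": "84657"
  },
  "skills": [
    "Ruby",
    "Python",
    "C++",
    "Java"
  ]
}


Query: skills[0]
Path: skills -> first element
Value: Ruby

Ruby


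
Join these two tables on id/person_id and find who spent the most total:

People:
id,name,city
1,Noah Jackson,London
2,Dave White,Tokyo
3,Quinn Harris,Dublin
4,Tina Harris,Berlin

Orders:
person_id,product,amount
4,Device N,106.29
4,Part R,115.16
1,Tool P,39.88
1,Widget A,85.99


Join on: people.id = orders.person_id

Joined rows:
  Tina Harris (Berlin) bought Device N for $106.29
  Tina Harris (Berlin) bought Part R for $115.16
  Noah Jackson (London) bought Tool P for $39.88
  Noah Jackson (London) bought Widget A for $85.99

Total per person:
  Tina Harris: $221.45
  Noah Jackson: $125.87

Top spender: Tina Harris ($221.45)

Tina Harris ($221.45)


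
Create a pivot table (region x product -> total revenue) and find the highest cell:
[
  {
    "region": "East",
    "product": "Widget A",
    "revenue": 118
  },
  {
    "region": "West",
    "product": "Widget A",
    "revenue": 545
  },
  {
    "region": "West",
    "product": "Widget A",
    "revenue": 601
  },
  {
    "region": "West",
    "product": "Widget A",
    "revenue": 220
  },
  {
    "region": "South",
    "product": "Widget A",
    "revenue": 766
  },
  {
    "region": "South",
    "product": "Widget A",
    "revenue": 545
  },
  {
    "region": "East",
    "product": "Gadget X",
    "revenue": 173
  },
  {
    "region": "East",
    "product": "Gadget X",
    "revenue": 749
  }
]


Pivot: region (rows) x product (columns) -> total revenue

     Gadget X      Widget A    
East           922           118  
South            0          1311  
West             0          1366  

Highest: West / Widget A = $1366

West / Widget A = $1366


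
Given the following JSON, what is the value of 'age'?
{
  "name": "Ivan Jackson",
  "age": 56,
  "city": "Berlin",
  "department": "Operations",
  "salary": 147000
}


Looking up field 'age'
Value: 56

56


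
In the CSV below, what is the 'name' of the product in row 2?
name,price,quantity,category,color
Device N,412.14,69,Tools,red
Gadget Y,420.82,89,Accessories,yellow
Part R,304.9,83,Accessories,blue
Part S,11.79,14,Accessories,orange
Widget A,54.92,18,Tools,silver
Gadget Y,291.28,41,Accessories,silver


Query: Row 2 ('Gadget Y'), column 'name'
Value: Gadget Y

Gadget Y


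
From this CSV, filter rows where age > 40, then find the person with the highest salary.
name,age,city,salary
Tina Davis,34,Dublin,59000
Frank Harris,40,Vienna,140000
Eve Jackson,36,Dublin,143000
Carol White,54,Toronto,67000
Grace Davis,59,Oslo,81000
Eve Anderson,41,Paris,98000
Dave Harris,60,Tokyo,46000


Filter: age > 40
Sort by: salary (descending)

Filtered records (4):
  Eve Anderson, age 41, salary $98000
  Grace Davis, age 59, salary $81000
  Carol White, age 54, salary $67000
  Dave Harris, age 60, salary $46000

Highest salary: Eve Anderson ($98000)

Eve Anderson


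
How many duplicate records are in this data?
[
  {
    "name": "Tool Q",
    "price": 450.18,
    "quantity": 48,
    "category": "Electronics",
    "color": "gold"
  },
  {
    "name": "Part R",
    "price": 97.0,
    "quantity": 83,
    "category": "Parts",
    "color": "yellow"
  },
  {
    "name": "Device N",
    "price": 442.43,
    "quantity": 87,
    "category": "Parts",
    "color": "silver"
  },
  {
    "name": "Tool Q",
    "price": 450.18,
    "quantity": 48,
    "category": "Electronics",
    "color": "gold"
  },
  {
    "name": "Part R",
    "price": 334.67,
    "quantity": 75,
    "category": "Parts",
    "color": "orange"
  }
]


Checking 5 records for duplicates:

  Row 1: Tool Q ($450.18, qty 48)
  Row 2: Part R ($97.0, qty 83)
  Row 3: Device N ($442.43, qty 87)
  Row 4: Tool Q ($450.18, qty 48) <-- DUPLICATE
  Row 5: Part R ($334.67, qty 75)

Duplicates found: 1
Unique records: 4

1 duplicates, 4 unique


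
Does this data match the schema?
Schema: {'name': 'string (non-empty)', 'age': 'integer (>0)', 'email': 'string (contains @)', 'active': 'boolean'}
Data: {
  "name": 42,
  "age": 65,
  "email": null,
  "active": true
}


Validating each field against schema:
  name: FAIL (42 is not a string)
  age: OK (positive integer)
  email: FAIL (null is not a string)
  active: OK (boolean)

Result: INVALID (2 errors: name, email)

INVALID (2 errors: name, email)


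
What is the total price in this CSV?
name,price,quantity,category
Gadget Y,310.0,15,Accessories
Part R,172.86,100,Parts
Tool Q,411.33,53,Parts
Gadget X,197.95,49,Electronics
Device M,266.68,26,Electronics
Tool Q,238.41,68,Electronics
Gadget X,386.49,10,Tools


Computing total price:
Values: [310.0, 172.86, 411.33, 197.95, 266.68, 238.41, 386.49]
Sum = 1983.72

1983.72


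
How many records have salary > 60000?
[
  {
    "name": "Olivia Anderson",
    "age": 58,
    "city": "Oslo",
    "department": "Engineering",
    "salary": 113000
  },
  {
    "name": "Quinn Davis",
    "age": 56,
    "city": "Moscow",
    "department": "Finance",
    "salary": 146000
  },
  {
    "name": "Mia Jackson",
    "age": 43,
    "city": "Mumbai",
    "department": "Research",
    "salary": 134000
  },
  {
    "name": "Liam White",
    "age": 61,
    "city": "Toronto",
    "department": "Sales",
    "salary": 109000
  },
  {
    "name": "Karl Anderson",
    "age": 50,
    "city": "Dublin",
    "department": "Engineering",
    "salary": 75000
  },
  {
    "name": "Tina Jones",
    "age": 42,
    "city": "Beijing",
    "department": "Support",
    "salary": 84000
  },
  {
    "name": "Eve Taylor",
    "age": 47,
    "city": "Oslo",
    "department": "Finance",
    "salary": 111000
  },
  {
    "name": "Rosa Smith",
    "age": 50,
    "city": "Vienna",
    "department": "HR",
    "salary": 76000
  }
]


Data: 8 records
Condition: salary > 60000

Checking each record:
  Olivia Anderson: 113000 MATCH
  Quinn Davis: 146000 MATCH
  Mia Jackson: 134000 MATCH
  Liam White: 109000 MATCH
  Karl Anderson: 75000 MATCH
  Tina Jones: 84000 MATCH
  Eve Taylor: 111000 MATCH
  Rosa Smith: 76000 MATCH

Count: 8

8


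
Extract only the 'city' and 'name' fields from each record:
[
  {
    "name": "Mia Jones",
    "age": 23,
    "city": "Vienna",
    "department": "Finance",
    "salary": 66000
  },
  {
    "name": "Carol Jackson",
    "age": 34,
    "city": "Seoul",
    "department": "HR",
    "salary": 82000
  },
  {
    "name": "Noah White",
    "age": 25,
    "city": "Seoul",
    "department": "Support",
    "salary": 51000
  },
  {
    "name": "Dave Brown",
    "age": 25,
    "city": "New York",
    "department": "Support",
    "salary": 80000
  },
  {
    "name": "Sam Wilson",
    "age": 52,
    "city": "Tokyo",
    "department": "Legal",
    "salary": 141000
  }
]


Original: 5 records with fields: name, age, city, department, salary
Keep: ['city', 'name']
Drop: ['age', 'department', 'salary']
Result: 5 records, 2 fields each

[
  {
    "city": "Vienna",
    "name": "Mia Jones"
  },
  {
    "city": "Seoul",
    "name": "Carol Jackson"
  },
  {
    "city": "Seoul",
    "name": "Noah White"
  },
  {
    "city": "New York",
    "name": "Dave Brown"
  },
  {
    "city": "Tokyo",
    "name": "Sam Wilson"
  }
]


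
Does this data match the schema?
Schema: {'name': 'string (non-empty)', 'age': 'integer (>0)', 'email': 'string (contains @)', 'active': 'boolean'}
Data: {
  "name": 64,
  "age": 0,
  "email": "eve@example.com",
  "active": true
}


Validating each field against schema:
  name: FAIL (64 is not a string)
  age: FAIL (0 is not > 0)
  email: OK (string with @)
  active: OK (boolean)

Result: INVALID (2 errors: name, age)

INVALID (2 errors: name, age)


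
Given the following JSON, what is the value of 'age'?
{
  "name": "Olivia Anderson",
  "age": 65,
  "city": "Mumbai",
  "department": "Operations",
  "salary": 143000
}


Looking up field 'age'
Value: 65

65


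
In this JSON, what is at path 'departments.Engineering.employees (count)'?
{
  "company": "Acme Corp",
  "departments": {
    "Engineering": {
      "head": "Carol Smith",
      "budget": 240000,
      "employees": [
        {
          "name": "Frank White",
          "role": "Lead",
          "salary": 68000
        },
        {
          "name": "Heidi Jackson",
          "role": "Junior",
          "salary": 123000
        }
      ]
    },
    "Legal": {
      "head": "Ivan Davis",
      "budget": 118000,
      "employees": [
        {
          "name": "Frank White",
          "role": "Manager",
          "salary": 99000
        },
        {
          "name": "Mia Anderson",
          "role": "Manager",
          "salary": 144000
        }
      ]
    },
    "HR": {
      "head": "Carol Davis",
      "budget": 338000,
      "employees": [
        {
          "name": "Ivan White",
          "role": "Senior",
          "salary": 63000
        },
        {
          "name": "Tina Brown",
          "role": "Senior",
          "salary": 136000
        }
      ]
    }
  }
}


Path: departments.Engineering.employees (count)

Navigate:
  -> departments
  -> Engineering
  -> employees (array, length 2)

2


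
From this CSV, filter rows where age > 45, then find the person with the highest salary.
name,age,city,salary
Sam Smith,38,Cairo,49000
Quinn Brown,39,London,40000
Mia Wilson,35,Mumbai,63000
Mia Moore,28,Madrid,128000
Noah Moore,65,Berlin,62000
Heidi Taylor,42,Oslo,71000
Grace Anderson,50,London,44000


Filter: age > 45
Sort by: salary (descending)

Filtered records (2):
  Noah Moore, age 65, salary $62000
  Grace Anderson, age 50, salary $44000

Highest salary: Noah Moore ($62000)

Noah Moore


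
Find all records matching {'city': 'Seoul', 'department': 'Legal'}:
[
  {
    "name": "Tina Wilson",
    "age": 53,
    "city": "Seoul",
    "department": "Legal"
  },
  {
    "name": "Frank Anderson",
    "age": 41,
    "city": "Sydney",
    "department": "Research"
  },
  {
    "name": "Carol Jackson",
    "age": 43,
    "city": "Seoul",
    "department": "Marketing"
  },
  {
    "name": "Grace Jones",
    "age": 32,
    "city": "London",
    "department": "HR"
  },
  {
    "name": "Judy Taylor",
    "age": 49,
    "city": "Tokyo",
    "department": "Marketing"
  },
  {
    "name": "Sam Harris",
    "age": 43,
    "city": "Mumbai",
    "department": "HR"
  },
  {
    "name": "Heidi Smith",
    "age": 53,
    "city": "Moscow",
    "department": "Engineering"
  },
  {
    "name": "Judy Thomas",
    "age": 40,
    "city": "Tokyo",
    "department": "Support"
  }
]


Search criteria: {'city': 'Seoul', 'department': 'Legal'}

Checking 8 records:
  Tina Wilson: {city: Seoul, department: Legal} <-- MATCH
  Frank Anderson: {city: Sydney, department: Research}
  Carol Jackson: {city: Seoul, department: Marketing}
  Grace Jones: {city: London, department: HR}
  Judy Taylor: {city: Tokyo, department: Marketing}
  Sam Harris: {city: Mumbai, department: HR}
  Heidi Smith: {city: Moscow, department: Engineering}
  Judy Thomas: {city: Tokyo, department: Support}

Matches: ["Tina Wilson"]

["Tina Wilson"]


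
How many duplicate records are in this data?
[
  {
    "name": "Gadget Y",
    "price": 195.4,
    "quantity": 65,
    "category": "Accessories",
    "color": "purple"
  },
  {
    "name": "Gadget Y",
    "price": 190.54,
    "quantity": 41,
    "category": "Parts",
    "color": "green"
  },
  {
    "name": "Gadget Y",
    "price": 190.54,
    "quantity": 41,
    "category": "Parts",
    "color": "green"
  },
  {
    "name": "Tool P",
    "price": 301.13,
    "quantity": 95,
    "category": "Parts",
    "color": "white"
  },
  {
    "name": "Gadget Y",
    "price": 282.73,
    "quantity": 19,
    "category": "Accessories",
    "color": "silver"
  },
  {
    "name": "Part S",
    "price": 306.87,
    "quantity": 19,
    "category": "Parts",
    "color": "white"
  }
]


Checking 6 records for duplicates:

  Row 1: Gadget Y ($195.4, qty 65)
  Row 2: Gadget Y ($190.54, qty 41)
  Row 3: Gadget Y ($190.54, qty 41) <-- DUPLICATE
  Row 4: Tool P ($301.13, qty 95)
  Row 5: Gadget Y ($282.73, qty 19)
  Row 6: Part S ($306.87, qty 19)

Duplicates found: 1
Unique records: 5

1 duplicates, 5 unique


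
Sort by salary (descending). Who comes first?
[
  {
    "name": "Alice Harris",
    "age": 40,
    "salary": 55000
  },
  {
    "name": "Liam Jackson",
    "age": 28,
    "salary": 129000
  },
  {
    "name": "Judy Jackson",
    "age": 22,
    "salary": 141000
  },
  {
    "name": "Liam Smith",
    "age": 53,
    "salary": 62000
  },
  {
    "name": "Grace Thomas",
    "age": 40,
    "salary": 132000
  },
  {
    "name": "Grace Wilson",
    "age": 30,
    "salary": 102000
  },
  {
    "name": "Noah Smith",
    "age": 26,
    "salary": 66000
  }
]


Sort by: salary (descending)

Sorted order:
  1. Judy Jackson (salary = 141000)
  2. Grace Thomas (salary = 132000)
  3. Liam Jackson (salary = 129000)
  4. Grace Wilson (salary = 102000)
  5. Noah Smith (salary = 66000)
  6. Liam Smith (salary = 62000)
  7. Alice Harris (salary = 55000)

First: Judy Jackson

Judy Jackson


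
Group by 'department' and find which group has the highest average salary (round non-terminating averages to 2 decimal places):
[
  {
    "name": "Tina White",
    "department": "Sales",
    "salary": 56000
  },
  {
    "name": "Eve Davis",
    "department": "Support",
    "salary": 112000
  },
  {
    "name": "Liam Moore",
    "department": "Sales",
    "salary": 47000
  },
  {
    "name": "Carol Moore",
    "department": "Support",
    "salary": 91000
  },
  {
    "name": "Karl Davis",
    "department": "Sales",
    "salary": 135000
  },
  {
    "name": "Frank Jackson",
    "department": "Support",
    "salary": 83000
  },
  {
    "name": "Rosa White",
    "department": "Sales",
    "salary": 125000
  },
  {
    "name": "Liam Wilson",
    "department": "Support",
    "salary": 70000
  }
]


Group by: department

Groups:
  Sales: 4 people, avg salary = 363000/4 = $90750
  Support: 4 people, avg salary = 356000/4 = $89000

Highest average salary: Sales ($90750)

Sales ($90750)


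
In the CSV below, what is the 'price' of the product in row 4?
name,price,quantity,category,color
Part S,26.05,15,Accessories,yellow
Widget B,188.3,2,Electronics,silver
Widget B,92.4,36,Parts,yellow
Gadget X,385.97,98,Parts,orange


Query: Row 4 ('Gadget X'), column 'price'
Value: 385.97

385.97


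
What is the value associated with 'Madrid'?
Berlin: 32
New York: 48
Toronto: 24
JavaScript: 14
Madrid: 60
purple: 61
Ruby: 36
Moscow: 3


Looking up key 'Madrid'
Value: 60

60


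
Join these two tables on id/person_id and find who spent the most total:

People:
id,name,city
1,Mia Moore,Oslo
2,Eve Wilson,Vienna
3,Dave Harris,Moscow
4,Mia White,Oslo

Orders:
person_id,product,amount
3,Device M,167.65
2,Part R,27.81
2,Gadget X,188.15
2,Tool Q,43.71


Join on: people.id = orders.person_id

Joined rows:
  Dave Harris (Moscow) bought Device M for $167.65
  Eve Wilson (Vienna) bought Part R for $27.81
  Eve Wilson (Vienna) bought Gadget X for $188.15
  Eve Wilson (Vienna) bought Tool Q for $43.71

Total per person:
  Eve Wilson: $259.67
  Dave Harris: $167.65

Top spender: Eve Wilson ($259.67)

Eve Wilson ($259.67)


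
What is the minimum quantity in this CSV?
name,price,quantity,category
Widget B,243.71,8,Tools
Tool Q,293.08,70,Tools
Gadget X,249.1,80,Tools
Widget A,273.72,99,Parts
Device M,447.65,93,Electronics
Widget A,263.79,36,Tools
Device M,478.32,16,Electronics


Computing minimum quantity:
Values: [8, 70, 80, 99, 93, 36, 16]
Min = 8

8


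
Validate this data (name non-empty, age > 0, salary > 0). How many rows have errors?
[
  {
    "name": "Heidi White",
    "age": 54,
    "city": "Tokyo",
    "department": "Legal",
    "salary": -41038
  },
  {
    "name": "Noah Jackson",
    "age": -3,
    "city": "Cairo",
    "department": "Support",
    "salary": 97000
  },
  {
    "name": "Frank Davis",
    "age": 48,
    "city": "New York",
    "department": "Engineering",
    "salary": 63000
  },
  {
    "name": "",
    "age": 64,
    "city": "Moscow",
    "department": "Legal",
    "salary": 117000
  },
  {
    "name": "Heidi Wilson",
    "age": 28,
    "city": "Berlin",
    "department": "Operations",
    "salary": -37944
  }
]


Validating 5 records:
Rules: name non-empty, age > 0, salary > 0

  Row 1 (Heidi White): negative salary: -41038
  Row 2 (Noah Jackson): negative age: -3
  Row 3 (Frank Davis): OK
  Row 4 (???): empty name
  Row 5 (Heidi Wilson): negative salary: -37944

Total errors: 4

4 errors


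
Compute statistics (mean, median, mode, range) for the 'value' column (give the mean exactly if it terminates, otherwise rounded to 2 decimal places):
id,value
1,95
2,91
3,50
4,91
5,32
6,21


Data: [95, 91, 50, 91, 32, 21]
Count: 6
Sum: 380
Mean: 380/6 ≈ 63.33 (rounded to 2 decimal places)
Sorted: [21, 32, 50, 91, 91, 95]
Median: 70.5
Mode: 91 (2 times)
Range: 95 - 21 = 74
Min: 21, Max: 95

mean≈63.33, median=70.5, mode=91, range=74


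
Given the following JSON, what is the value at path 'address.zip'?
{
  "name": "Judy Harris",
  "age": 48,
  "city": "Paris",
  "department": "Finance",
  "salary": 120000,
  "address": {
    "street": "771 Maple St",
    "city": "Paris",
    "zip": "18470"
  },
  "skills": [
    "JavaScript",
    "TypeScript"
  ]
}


Query: address.zip
Path: address -> zip
Value: 18470

18470


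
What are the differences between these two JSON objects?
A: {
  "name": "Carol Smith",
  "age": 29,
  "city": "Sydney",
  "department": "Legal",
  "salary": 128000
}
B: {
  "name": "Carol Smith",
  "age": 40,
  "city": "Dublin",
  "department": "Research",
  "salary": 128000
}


Comparing each field (in key order):
  name: same
  age: DIFFERENT
  city: DIFFERENT
  department: DIFFERENT
  salary: same
Differences:
  age: 29 -> 40
  city: Sydney -> Dublin
  department: Legal -> Research

3 field(s) changed

3 changes: age, city, department
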